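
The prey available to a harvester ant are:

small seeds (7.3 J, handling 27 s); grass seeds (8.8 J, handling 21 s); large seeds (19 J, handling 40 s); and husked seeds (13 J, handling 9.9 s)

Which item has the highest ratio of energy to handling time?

Profitability E/h (J/s): small seeds = 7.3/27 = 0.27, grass seeds = 8.8/21 = 0.419, large seeds = 19/40 = 0.475, husked seeds = 13/9.9 = 1.31.
Ranked: husked seeds > large seeds > grass seeds > small seeds.

husked seeds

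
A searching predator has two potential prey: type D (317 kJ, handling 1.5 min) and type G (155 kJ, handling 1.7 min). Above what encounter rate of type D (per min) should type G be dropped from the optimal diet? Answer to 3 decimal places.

At the threshold, the rate on type D alone equals the profitability of type G: λ·317/(1 + λ·1.5) = 155/1.7 = 91.18.
Rearranging, λ(317 − 91.18×1.5) = 91.18, so λ = 91.18/180.2 = 0.5059 per min.

0.506 per min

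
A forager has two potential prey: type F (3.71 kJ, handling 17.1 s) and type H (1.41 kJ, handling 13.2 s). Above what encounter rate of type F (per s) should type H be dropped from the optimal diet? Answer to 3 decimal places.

The zero-one rule: include type H iff E₂/h₂ > λE₁/(1+λh₁). Equality gives the switch point.
λE₁h₂ = E₂ + λE₂h₁ ⇒ λ = E₂/(E₁h₂ − E₂h₁) = 1.41/(48.97 − 24.11) = 0.05672 per s.

0.057 per s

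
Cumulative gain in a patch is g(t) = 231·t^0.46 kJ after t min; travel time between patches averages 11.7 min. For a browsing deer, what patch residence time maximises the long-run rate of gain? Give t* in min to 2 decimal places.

Maximise g(t)/(T+t): set derivative to zero → g'(t)(T+t) = g(t).
g'(t) = 0.46·231·t^-0.54. Setting 0.46·231·t^-0.54 = 231·t^0.46/(11.7+t) gives 0.46(11.7+t) = t, so 0.54·t = 0.46×11.7.
t* = 0.46×11.7/0.54 = 9.967 min.

9.97 min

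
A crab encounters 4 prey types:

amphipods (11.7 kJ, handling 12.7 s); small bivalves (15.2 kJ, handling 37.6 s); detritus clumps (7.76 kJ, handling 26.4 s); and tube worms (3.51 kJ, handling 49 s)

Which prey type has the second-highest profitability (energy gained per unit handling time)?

small bivalves

Profitability E/h (kJ/s): amphipods = 11.7/12.7 = 0.921, small bivalves = 15.2/37.6 = 0.404, detritus clumps = 7.76/26.4 = 0.294, tube worms = 3.51/49 = 0.0716.
Ranked: amphipods > small bivalves > detritus clumps > tube worms.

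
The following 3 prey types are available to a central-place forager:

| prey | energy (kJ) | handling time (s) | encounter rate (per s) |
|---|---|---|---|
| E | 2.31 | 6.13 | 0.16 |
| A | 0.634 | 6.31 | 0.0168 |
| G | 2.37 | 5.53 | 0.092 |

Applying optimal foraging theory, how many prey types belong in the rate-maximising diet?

2

E/h in descending order: G 0.429, E 0.377, A 0.1 kJ/s. The optimal diet is the largest prefix of this list for which every included type satisfies E_i/h_i > R on the types above it.
Rate on top 1: 0.1445. E: 0.377 > 0.1445 → include.
Rate on top 2: 0.236. A: 0.1 < 0.236 → exclude; stop.
Optimal diet: G, E — 2 of 3 types.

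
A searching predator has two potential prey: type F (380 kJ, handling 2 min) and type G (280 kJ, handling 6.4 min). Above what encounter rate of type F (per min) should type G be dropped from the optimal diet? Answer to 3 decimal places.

The zero-one rule: include type G iff E₂/h₂ > λE₁/(1+λh₁). Equality gives the switch point.
λE₁h₂ = E₂ + λE₂h₁ ⇒ λ = E₂/(E₁h₂ − E₂h₁) = 280/(2432 − 560) = 0.1496 per min.

0.150 per min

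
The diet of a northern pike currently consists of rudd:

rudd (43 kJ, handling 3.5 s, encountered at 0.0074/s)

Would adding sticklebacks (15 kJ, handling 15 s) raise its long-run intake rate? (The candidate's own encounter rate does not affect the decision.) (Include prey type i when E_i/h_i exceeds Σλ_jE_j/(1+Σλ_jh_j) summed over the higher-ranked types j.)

Yes

Current rate: (0.0074×43)/(1 + 0.0074×3.5) = 0.3102 kJ/s.
Profitability of sticklebacks: 15/15 = 1 kJ/s.
1 > 0.3102, so adding sticklebacks raises the average — include it.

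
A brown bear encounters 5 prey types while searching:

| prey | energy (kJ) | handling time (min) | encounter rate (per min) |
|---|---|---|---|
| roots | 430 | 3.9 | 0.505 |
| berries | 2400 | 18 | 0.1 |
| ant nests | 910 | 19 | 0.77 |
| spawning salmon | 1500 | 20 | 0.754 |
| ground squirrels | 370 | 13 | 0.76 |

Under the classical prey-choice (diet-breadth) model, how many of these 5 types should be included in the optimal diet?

2

Profitabilities (E/h, kJ/min): berries 133, roots 110, spawning salmon 75, ant nests 47.9, ground squirrels 28.5. Add prey in this order while the next type's profitability exceeds the intake rate on those already taken.
Rate on top 1: 85.71. roots: 110 > 85.71 → include.
Rate on top 2: 95.85. spawning salmon: 75 < 95.85 → exclude; stop.
Optimal diet: berries, roots — 2 of 5 types.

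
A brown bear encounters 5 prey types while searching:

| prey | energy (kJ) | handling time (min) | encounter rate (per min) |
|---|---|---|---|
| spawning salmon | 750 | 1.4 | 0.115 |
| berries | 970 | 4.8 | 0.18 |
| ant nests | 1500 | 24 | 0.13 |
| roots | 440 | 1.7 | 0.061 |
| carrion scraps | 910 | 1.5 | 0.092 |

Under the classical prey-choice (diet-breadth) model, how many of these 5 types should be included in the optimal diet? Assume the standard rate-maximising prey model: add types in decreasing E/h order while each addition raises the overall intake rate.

Rank by E/h (kJ/min): carrion scraps 607, spawning salmon 536, roots 259, berries 202, ant nests 62.5. Include each in turn until the next type's E/h falls below the running intake rate.
Rate on top 1: 73.57. spawning salmon: 536 > 73.57 → include.
Rate on top 2: 130.8. roots: 259 > 130.8 → include.
Rate on top 3: 140.3. berries: 202 > 140.3 → include.
Rate on top 4: 163.9. ant nests: 62.5 < 163.9 → exclude; stop.
Optimal diet: carrion scraps, spawning salmon, roots, berries — 4 of 5 types.

4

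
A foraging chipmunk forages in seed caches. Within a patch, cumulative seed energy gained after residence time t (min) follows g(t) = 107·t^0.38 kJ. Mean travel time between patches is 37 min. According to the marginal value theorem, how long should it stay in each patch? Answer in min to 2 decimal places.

By the marginal value theorem, leave when the instantaneous gain rate g'(t) equals the habitat-wide average g(t)/(T + t).
g'(t) = 0.38·107·t^-0.62. Setting 0.38·107·t^-0.62 = 107·t^0.38/(37+t) gives 0.38(37+t) = t, so 0.62·t = 0.38×37.
t* = 0.38×37/0.62 = 22.68 min.

22.68 min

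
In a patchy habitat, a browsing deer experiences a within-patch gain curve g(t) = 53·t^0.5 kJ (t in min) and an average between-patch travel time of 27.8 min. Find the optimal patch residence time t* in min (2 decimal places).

27.80 min

Optimal t* satisfies g'(t*) = g(t*)/(T + t*).
g'(t) = 0.5·53·t^-0.5. Setting 0.5·53·t^-0.5 = 53·t^0.5/(27.8+t) gives 0.5(27.8+t) = t, so 0.50·t = 0.5×27.8.
t* = 0.5×27.8/0.50 = 27.8 min.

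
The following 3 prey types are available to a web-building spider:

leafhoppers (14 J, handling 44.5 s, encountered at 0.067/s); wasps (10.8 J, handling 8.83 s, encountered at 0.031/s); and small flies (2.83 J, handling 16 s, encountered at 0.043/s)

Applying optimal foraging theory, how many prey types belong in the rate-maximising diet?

2

Profitabilities (E/h, J/s): wasps 1.22, leafhoppers 0.315, small flies 0.177. Add prey in this order while the next type's profitability exceeds the intake rate on those already taken.
Rate on top 1: 0.2629. leafhoppers: 0.315 > 0.2629 → include.
Rate on top 2: 0.2991. small flies: 0.177 < 0.2991 → exclude; stop.
Optimal diet: wasps, leafhoppers — 2 of 3 types.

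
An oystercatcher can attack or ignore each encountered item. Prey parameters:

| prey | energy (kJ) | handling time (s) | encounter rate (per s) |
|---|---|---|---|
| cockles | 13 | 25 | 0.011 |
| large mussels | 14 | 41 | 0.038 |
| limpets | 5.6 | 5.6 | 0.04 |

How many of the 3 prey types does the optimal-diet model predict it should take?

3

Rank by E/h (kJ/s): limpets 1, cockles 0.52, large mussels 0.341. Include each in turn until the next type's E/h falls below the running intake rate.
Rate on top 1: 0.183. cockles: 0.52 > 0.183 → include.
Rate on top 2: 0.2448. large mussels: 0.341 > 0.2448 → include.
Optimal diet: limpets, cockles, large mussels — 3 of 3 types.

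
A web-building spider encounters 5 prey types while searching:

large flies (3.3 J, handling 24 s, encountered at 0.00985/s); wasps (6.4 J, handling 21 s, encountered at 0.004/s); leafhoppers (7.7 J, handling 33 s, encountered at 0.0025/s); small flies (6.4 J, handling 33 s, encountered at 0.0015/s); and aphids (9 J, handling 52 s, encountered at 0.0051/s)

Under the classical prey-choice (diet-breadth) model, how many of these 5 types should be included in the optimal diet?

5

E/h in descending order: wasps 0.305, leafhoppers 0.233, small flies 0.194, aphids 0.173, large flies 0.137 J/s. The optimal diet is the largest prefix of this list for which every included type satisfies E_i/h_i > R on the types above it.
Rate on top 1: 0.02362. leafhoppers: 0.233 > 0.02362 → include.
Rate on top 2: 0.03845. small flies: 0.194 > 0.03845 → include.
Rate on top 3: 0.04478. aphids: 0.173 > 0.04478 → include.
Rate on top 4: 0.06775. large flies: 0.137 > 0.06775 → include.
Optimal diet: wasps, leafhoppers, small flies, aphids, large flies — 5 of 5 types.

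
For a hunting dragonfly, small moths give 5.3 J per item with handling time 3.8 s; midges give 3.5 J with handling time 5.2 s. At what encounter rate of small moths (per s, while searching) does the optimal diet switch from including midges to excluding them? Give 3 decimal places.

Drop midges once their profitability E₂/h₂ falls below the rate achievable on small moths alone: E₂/h₂ = λE₁/(1 + λh₁).
Solve for λ: λE₁h₂ = E₂(1 + λh₁) → λ(E₁h₂ − E₂h₁) = E₂ → λ = E₂/(E₁h₂ − E₂h₁).
λ = 3.5/(5.3×5.2 − 3.5×3.8) = 3.5/14.26 = 0.2454 per s.

0.245 per s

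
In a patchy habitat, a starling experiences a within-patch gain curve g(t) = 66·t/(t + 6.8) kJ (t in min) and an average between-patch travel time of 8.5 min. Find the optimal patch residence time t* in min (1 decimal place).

7.6 min

Optimal t* satisfies g'(t*) = g(t*)/(T + t*).
g'(t) = 66·6.8/(t + 6.8)². Setting 66·6.8/(t+6.8)² = 66t/[(t+6.8)(8.5+t)] gives 6.8(8.5+t) = t(t+6.8), so t² = 6.8×8.5 = 57.8.
t* = √57.8 = 7.603 min.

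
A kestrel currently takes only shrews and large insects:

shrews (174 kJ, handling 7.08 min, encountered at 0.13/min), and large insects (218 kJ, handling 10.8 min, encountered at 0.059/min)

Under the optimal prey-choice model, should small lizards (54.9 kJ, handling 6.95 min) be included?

Intake rate on the current diet: R = (0.13×174 + 0.059×218) / (1 + 0.13×7.08 + 0.059×10.8) = 35.48/2.558 = 13.87 kJ/min.
Profitability of small lizards: 54.9/6.95 = 7.899 kJ/min.
Since 7.899 < R, time spent handling small lizards is better spent searching.

No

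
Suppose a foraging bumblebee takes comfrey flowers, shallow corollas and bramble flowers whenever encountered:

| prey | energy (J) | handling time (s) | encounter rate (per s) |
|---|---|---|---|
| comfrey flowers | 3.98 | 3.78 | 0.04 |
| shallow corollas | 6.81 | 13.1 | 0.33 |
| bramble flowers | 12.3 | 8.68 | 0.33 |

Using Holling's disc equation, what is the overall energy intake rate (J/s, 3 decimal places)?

Energy encountered per unit search time: 0.04×3.98 + 0.33×6.81 + 0.33×12.3 = 6.466 J/s.
Handling time per unit search time: 0.04×3.78 + 0.33×13.1 + 0.33×8.68 = 7.339.
Rate = 6.466/(1 + 7.339) = 0.7754 J/s.

0.775 J/s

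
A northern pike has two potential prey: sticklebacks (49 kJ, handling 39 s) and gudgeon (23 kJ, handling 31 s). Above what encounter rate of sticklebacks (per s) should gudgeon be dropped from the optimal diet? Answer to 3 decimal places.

Drop gudgeon once their profitability E₂/h₂ falls below the rate achievable on sticklebacks alone: E₂/h₂ = λE₁/(1 + λh₁).
Solve for λ: λE₁h₂ = E₂(1 + λh₁) → λ(E₁h₂ − E₂h₁) = E₂ → λ = E₂/(E₁h₂ − E₂h₁).
λ = 23/(49×31 − 23×39) = 23/622 = 0.03698 per s.

0.037 per s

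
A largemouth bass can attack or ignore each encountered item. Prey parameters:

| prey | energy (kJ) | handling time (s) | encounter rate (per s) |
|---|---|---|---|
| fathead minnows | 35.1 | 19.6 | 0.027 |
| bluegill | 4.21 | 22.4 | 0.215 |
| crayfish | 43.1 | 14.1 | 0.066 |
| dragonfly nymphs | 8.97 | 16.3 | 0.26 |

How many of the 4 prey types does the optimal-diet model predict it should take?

2

E/h in descending order: crayfish 3.06, fathead minnows 1.79, dragonfly nymphs 0.55, bluegill 0.188 kJ/s. The optimal diet is the largest prefix of this list for which every included type satisfies E_i/h_i > R on the types above it.
Rate on top 1: 1.473. fathead minnows: 1.79 > 1.473 → include.
Rate on top 2: 1.542. dragonfly nymphs: 0.55 < 1.542 → exclude; stop.
Optimal diet: crayfish, fathead minnows — 2 of 4 types.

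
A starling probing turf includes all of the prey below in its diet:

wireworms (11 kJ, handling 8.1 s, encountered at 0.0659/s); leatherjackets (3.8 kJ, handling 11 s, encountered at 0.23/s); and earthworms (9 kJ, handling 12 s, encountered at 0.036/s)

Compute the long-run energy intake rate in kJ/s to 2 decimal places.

0.43 kJ/s

R = (0.0659×11 + 0.23×3.8 + 0.036×9) / (1 + 0.0659×8.1 + 0.23×11 + 0.036×12) = 1.923/4.496 = 0.4277 kJ/s.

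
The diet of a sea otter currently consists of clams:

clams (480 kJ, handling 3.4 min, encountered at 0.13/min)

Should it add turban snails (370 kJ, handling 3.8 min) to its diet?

Yes

Intake rate on the current diet: R = (0.13×480) / (1 + 0.13×3.4) = 62.4/1.442 = 43.27 kJ/min.
Profitability of turban snails: 370/3.8 = 97.37 kJ/min.
97.37 > 43.27, so adding turban snails raises the average — include it.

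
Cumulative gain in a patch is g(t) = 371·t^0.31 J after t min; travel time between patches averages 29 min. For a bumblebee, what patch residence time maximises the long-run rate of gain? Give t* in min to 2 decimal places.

13.03 min

Maximise g(t)/(T+t): set derivative to zero → g'(t)(T+t) = g(t).
g'(t) = 0.31·371·t^-0.69. Setting 0.31·371·t^-0.69 = 371·t^0.31/(29+t) gives 0.31(29+t) = t, so 0.69·t = 0.31×29.
t* = 0.31×29/0.69 = 13.03 min.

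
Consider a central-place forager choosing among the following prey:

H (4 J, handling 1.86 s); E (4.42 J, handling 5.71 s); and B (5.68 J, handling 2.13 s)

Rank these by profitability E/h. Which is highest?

Profitability E/h (J/s): H = 4/1.86 = 2.15, E = 4.42/5.71 = 0.774, B = 5.68/2.13 = 2.67.
Ranked: B > H > E.

B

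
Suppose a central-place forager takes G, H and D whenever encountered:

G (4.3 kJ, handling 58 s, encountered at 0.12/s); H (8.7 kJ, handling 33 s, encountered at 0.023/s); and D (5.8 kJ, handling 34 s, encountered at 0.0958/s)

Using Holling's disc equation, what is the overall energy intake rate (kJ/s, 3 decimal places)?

0.106 kJ/s

Energy encountered per unit search time: 0.12×4.3 + 0.023×8.7 + 0.0958×5.8 = 1.272 kJ/s.
Handling time per unit search time: 0.12×58 + 0.023×33 + 0.0958×34 = 10.98.
Rate = 1.272/(1 + 10.98) = 0.1062 kJ/s.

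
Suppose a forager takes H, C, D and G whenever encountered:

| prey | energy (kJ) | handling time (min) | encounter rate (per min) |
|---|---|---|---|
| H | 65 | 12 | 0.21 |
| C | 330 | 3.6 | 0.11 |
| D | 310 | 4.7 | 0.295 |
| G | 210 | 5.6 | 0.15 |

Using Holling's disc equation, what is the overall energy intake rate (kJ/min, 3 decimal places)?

28.148 kJ/min

R = (0.21×65 + 0.11×330 + 0.295×310 + 0.15×210) / (1 + 0.21×12 + 0.11×3.6 + 0.295×4.7 + 0.15×5.6) = 172.9/6.143 = 28.15 kJ/min.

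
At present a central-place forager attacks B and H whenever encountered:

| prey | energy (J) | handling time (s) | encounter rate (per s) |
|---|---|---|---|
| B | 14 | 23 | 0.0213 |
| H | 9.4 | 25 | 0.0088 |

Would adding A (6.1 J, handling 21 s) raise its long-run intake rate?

Intake rate on the current diet: R = (0.0213×14 + 0.0088×9.4) / (1 + 0.0213×23 + 0.0088×25) = 0.3809/1.71 = 0.2228 J/s.
A: E/h = 6.1/21 = 0.2905 J/s.
Since 0.2905 > R, including A increases the long-run rate.

Yes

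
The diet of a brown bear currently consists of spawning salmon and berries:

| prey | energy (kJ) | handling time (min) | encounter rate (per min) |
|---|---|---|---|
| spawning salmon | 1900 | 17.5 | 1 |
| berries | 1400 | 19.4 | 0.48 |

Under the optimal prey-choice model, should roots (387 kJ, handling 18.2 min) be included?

Intake rate on the current diet: R = (1×1900 + 0.48×1400) / (1 + 1×17.5 + 0.48×19.4) = 2572/27.81 = 92.48 kJ/min.
roots: E/h = 387/18.2 = 21.26 kJ/min.
21.26 < 92.48, so adding roots would lower the average — exclude it.

No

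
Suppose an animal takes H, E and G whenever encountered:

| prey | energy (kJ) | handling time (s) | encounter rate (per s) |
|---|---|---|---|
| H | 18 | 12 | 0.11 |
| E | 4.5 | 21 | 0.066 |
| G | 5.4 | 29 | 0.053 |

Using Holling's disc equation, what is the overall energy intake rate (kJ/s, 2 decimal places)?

Energy encountered per unit search time: 0.11×18 + 0.066×4.5 + 0.053×5.4 = 2.563 kJ/s.
Handling time per unit search time: 0.11×12 + 0.066×21 + 0.053×29 = 4.243.
Rate = 2.563/(1 + 4.243) = 0.4889 kJ/s.

0.49 kJ/s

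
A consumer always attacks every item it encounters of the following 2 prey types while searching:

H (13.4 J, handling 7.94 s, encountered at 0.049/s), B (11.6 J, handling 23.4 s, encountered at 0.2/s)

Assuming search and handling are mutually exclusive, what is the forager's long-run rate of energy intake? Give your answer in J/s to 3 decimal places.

Energy encountered per unit search time: 0.049×13.4 + 0.2×11.6 = 2.977 J/s.
Handling time per unit search time: 0.049×7.94 + 0.2×23.4 = 5.069.
Rate = 2.977/(1 + 5.069) = 0.4905 J/s.

0.490 J/s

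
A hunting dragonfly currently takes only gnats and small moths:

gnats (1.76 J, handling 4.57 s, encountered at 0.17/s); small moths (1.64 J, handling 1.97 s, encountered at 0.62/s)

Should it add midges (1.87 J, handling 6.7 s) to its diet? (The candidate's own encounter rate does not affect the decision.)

No

On gnats and small moths alone, R = ΣλE/(1+Σλh) = 1.316/2.998 = 0.4389 J/s.
midges: E/h = 1.87/6.7 = 0.2791 J/s.
0.2791 < 0.4389, so adding midges would lower the average — exclude it.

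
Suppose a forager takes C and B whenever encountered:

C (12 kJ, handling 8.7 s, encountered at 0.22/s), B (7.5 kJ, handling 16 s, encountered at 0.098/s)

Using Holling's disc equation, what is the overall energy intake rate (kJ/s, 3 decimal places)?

0.753 kJ/s

R = (0.22×12 + 0.098×7.5) / (1 + 0.22×8.7 + 0.098×16) = 3.375/4.482 = 0.753 kJ/s.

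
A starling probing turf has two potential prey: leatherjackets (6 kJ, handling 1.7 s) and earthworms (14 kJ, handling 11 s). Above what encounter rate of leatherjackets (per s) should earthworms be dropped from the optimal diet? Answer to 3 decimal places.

0.332 per s

The zero-one rule: include earthworms iff E₂/h₂ > λE₁/(1+λh₁). Equality gives the switch point.
λE₁h₂ = E₂ + λE₂h₁ ⇒ λ = E₂/(E₁h₂ − E₂h₁) = 14/(66 − 23.8) = 0.3318 per s.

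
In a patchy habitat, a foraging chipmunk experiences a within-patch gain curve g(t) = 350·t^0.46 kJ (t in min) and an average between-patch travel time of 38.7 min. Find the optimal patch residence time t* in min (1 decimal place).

33.0 min

By the marginal value theorem, leave when the instantaneous gain rate g'(t) equals the habitat-wide average g(t)/(T + t).
g'(t) = 0.46·350·t^-0.54. Setting 0.46·350·t^-0.54 = 350·t^0.46/(38.7+t) gives 0.46(38.7+t) = t, so 0.54·t = 0.46×38.7.
t* = 0.46×38.7/0.54 = 32.97 min.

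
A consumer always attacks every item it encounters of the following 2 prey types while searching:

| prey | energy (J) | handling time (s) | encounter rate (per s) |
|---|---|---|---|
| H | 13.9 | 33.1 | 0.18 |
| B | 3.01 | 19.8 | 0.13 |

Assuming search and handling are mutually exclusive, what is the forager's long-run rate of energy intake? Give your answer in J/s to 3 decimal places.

0.304 J/s

R = (0.18×13.9 + 0.13×3.01) / (1 + 0.18×33.1 + 0.13×19.8) = 2.893/9.532 = 0.3035 J/s.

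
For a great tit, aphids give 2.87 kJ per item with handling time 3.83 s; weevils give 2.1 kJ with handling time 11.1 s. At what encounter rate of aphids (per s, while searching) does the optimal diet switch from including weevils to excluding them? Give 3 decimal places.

Drop weevils once their profitability E₂/h₂ falls below the rate achievable on aphids alone: E₂/h₂ = λE₁/(1 + λh₁).
Solve for λ: λE₁h₂ = E₂(1 + λh₁) → λ(E₁h₂ − E₂h₁) = E₂ → λ = E₂/(E₁h₂ − E₂h₁).
λ = 2.1/(2.87×11.1 − 2.1×3.83) = 2.1/23.81 = 0.08818 per s.

0.088 per s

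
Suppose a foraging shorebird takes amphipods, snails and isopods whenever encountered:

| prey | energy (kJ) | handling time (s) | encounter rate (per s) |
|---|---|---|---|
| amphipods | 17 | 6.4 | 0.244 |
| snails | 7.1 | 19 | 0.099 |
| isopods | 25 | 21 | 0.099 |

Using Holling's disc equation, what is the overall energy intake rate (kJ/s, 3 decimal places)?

1.123 kJ/s

Energy encountered per unit search time: 0.244×17 + 0.099×7.1 + 0.099×25 = 7.326 kJ/s.
Handling time per unit search time: 0.244×6.4 + 0.099×19 + 0.099×21 = 5.522.
Rate = 7.326/(1 + 5.522) = 1.123 kJ/s.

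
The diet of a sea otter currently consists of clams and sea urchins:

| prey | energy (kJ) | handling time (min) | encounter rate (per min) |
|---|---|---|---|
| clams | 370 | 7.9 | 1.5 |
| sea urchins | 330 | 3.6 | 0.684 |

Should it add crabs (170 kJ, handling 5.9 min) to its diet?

Intake rate on the current diet: R = (1.5×370 + 0.684×330) / (1 + 1.5×7.9 + 0.684×3.6) = 780.7/15.31 = 50.99 kJ/min.
crabs: E/h = 170/5.9 = 28.81 kJ/min.
28.81 < 50.99, so adding crabs would lower the average — exclude it.

No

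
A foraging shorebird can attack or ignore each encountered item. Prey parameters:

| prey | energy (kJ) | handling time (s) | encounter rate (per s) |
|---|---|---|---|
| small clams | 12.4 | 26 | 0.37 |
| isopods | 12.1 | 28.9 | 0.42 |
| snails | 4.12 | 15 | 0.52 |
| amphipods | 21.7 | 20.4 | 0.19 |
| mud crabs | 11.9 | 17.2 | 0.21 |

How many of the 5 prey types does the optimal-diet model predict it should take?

1

Rank by E/h (kJ/s): amphipods 1.06, mud crabs 0.692, small clams 0.477, isopods 0.419, snails 0.275. Include each in turn until the next type's E/h falls below the running intake rate.
Rate on top 1: 0.8456. mud crabs: 0.692 < 0.8456 → exclude; stop.
Optimal diet: amphipods — 1 of 5 types.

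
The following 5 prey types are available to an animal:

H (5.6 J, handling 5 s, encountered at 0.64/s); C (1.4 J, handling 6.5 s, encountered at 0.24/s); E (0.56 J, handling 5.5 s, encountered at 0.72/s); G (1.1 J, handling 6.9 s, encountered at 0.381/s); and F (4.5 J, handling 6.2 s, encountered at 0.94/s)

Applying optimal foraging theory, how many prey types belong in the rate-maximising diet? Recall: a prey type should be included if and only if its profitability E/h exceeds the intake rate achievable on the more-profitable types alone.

1

E/h in descending order: H 1.12, F 0.726, C 0.215, G 0.159, E 0.102 J/s. The optimal diet is the largest prefix of this list for which every included type satisfies E_i/h_i > R on the types above it.
Rate on top 1: 0.8533. F: 0.726 < 0.8533 → exclude; stop.
Optimal diet: H — 1 of 5 types.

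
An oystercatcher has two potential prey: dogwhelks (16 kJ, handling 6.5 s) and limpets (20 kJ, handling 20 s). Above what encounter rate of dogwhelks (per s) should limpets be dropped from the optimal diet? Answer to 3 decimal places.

The zero-one rule: include limpets iff E₂/h₂ > λE₁/(1+λh₁). Equality gives the switch point.
λE₁h₂ = E₂ + λE₂h₁ ⇒ λ = E₂/(E₁h₂ − E₂h₁) = 20/(320 − 130) = 0.1053 per s.

0.105 per s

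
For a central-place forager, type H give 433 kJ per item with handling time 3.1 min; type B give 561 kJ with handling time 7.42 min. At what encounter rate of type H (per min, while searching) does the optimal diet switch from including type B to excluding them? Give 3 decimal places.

0.381 per min

Drop type B once their profitability E₂/h₂ falls below the rate achievable on type H alone: E₂/h₂ = λE₁/(1 + λh₁).
Solve for λ: λE₁h₂ = E₂(1 + λh₁) → λ(E₁h₂ − E₂h₁) = E₂ → λ = E₂/(E₁h₂ − E₂h₁).
λ = 561/(433×7.42 − 561×3.1) = 561/1474 = 0.3807 per min.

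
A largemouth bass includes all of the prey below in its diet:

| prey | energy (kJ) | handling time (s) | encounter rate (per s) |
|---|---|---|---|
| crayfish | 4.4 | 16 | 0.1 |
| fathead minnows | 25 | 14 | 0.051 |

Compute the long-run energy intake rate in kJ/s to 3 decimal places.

0.518 kJ/s

R = Σλ_iE_i / (1 + Σλ_ih_i)
Numerator: 0.1×4.4 + 0.051×25 = 1.715
Denominator: 1 + 0.1×16 + 0.051×14 = 3.314
R = 1.715/3.314 = 0.5175 kJ/s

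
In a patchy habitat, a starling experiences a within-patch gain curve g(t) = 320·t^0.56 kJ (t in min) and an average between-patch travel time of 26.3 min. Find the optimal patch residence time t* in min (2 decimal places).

Optimal t* satisfies g'(t*) = g(t*)/(T + t*).
g'(t) = 0.56·320·t^-0.44. Setting 0.56·320·t^-0.44 = 320·t^0.56/(26.3+t) gives 0.56(26.3+t) = t, so 0.44·t = 0.56×26.3.
t* = 0.56×26.3/0.44 = 33.47 min.

33.47 min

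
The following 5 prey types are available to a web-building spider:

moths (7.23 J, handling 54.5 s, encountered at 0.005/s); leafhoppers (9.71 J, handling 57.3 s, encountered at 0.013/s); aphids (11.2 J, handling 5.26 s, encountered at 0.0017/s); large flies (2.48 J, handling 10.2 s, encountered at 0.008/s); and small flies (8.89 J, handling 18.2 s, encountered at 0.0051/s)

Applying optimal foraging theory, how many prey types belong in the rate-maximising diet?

5

Profitabilities (E/h, J/s): aphids 2.13, small flies 0.488, large flies 0.243, leafhoppers 0.169, moths 0.133. Add prey in this order while the next type's profitability exceeds the intake rate on those already taken.
Rate on top 1: 0.01887. small flies: 0.488 > 0.01887 → include.
Rate on top 2: 0.05843. large flies: 0.243 > 0.05843 → include.
Rate on top 3: 0.07117. leafhoppers: 0.169 > 0.07117 → include.
Rate on top 4: 0.1091. moths: 0.133 > 0.1091 → include.
Optimal diet: aphids, small flies, large flies, leafhoppers, moths — 5 of 5 types.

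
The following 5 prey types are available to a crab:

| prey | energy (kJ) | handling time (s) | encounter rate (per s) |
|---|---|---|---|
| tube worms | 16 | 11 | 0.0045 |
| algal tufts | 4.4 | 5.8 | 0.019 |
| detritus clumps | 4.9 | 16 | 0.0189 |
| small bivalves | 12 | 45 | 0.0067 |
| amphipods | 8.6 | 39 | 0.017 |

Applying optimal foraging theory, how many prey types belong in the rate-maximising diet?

5

Profitabilities (E/h, kJ/s): tube worms 1.45, algal tufts 0.759, detritus clumps 0.306, small bivalves 0.267, amphipods 0.221. Add prey in this order while the next type's profitability exceeds the intake rate on those already taken.
Rate on top 1: 0.0686. algal tufts: 0.759 > 0.0686 → include.
Rate on top 2: 0.1342. detritus clumps: 0.306 > 0.1342 → include.
Rate on top 3: 0.1698. small bivalves: 0.267 > 0.1698 → include.
Rate on top 4: 0.1863. amphipods: 0.221 > 0.1863 → include.
Optimal diet: tube worms, algal tufts, detritus clumps, small bivalves, amphipods — 5 of 5 types.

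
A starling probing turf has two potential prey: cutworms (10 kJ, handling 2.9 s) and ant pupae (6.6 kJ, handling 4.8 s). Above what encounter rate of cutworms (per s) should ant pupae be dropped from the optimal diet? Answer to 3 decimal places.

At the threshold, the rate on cutworms alone equals the profitability of ant pupae: λ·10/(1 + λ·2.9) = 6.6/4.8 = 1.375.
Rearranging, λ(10 − 1.375×2.9) = 1.375, so λ = 1.375/6.013 = 0.2287 per s.

0.229 per s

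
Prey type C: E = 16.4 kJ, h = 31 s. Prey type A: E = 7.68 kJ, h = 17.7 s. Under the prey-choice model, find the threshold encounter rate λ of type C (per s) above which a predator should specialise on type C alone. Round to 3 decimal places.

0.147 per s

At the threshold, the rate on type C alone equals the profitability of type A: λ·16.4/(1 + λ·31) = 7.68/17.7 = 0.4339.
Rearranging, λ(16.4 − 0.4339×31) = 0.4339, so λ = 0.4339/2.949 = 0.1471 per s.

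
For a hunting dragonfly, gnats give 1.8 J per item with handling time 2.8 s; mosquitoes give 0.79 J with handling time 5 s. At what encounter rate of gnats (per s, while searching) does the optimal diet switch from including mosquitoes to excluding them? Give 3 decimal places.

0.116 per s

The zero-one rule: include mosquitoes iff E₂/h₂ > λE₁/(1+λh₁). Equality gives the switch point.
λE₁h₂ = E₂ + λE₂h₁ ⇒ λ = E₂/(E₁h₂ − E₂h₁) = 0.79/(9 − 2.212) = 0.1164 per s.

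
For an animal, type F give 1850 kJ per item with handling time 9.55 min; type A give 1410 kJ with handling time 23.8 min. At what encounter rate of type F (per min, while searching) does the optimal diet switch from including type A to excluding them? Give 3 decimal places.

Drop type A once their profitability E₂/h₂ falls below the rate achievable on type F alone: E₂/h₂ = λE₁/(1 + λh₁).
Solve for λ: λE₁h₂ = E₂(1 + λh₁) → λ(E₁h₂ − E₂h₁) = E₂ → λ = E₂/(E₁h₂ − E₂h₁).
λ = 1410/(1850×23.8 − 1410×9.55) = 1410/3.056e+04 = 0.04613 per min.

0.046 per min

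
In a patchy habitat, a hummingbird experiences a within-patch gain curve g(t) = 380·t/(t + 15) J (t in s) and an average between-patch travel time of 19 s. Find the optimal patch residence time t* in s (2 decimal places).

Optimal t* satisfies g'(t*) = g(t*)/(T + t*).
g'(t) = 380·15/(t + 15)². Setting 380·15/(t+15)² = 380t/[(t+15)(19+t)] gives 15(19+t) = t(t+15), so t² = 15×19 = 285.
t* = √285 = 16.88 s.

16.88 s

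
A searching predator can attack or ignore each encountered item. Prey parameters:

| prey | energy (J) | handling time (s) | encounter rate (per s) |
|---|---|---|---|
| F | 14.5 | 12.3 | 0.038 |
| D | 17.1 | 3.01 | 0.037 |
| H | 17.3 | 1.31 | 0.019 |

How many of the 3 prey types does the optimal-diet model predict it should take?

3

Rank by E/h (J/s): H 13.2, D 5.68, F 1.18. Include each in turn until the next type's E/h falls below the running intake rate.
Rate on top 1: 0.3207. D: 5.68 > 0.3207 → include.
Rate on top 2: 0.8461. F: 1.18 > 0.8461 → include.
Optimal diet: H, D, F — 3 of 3 types.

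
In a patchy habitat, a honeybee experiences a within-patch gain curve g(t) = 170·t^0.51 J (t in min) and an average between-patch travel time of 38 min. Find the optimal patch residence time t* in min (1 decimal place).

39.6 min

Maximise g(t)/(T+t): set derivative to zero → g'(t)(T+t) = g(t).
g'(t) = 0.51·170·t^-0.49. Setting 0.51·170·t^-0.49 = 170·t^0.51/(38+t) gives 0.51(38+t) = t, so 0.49·t = 0.51×38.
t* = 0.51×38/0.49 = 39.55 min.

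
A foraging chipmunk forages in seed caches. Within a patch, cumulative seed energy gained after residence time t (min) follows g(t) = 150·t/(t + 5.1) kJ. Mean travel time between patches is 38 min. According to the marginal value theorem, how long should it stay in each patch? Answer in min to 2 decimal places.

13.92 min

By the marginal value theorem, leave when the instantaneous gain rate g'(t) equals the habitat-wide average g(t)/(T + t).
g'(t) = 150·5.1/(t + 5.1)². Setting 150·5.1/(t+5.1)² = 150t/[(t+5.1)(38+t)] gives 5.1(38+t) = t(t+5.1), so t² = 5.1×38 = 193.8.
t* = √193.8 = 13.92 min.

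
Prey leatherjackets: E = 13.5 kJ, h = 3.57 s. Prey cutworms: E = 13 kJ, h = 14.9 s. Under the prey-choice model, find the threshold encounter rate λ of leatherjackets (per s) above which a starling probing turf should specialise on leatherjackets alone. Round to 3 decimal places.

The zero-one rule: include cutworms iff E₂/h₂ > λE₁/(1+λh₁). Equality gives the switch point.
λE₁h₂ = E₂ + λE₂h₁ ⇒ λ = E₂/(E₁h₂ − E₂h₁) = 13/(201.2 − 46.41) = 0.08401 per s.

0.084 per s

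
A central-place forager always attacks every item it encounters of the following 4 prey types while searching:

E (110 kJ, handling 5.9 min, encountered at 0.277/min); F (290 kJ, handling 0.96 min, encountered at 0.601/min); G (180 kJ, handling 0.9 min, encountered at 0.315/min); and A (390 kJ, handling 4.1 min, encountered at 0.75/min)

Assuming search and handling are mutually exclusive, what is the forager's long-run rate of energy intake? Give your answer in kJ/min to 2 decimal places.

84.32 kJ/min

Energy encountered per unit search time: 0.277×110 + 0.601×290 + 0.315×180 + 0.75×390 = 554 kJ/min.
Handling time per unit search time: 0.277×5.9 + 0.601×0.96 + 0.315×0.9 + 0.75×4.1 = 5.57.
Rate = 554/(1 + 5.57) = 84.32 kJ/min.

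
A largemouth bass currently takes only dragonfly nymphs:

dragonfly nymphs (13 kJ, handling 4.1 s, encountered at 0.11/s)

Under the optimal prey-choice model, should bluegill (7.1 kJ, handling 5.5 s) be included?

Current rate: (0.11×13)/(1 + 0.11×4.1) = 0.9855 kJ/s.
bluegill: E/h = 7.1/5.5 = 1.291 kJ/s.
1.291 > 0.9855, so adding bluegill raises the average — include it.

Yes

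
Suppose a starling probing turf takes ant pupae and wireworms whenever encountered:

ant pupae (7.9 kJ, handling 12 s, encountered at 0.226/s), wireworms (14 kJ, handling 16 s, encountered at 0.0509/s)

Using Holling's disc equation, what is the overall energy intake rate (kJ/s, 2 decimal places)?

R = Σλ_iE_i / (1 + Σλ_ih_i)
Numerator: 0.226×7.9 + 0.0509×14 = 2.498
Denominator: 1 + 0.226×12 + 0.0509×16 = 4.526
R = 2.498/4.526 = 0.5519 kJ/s

0.55 kJ/s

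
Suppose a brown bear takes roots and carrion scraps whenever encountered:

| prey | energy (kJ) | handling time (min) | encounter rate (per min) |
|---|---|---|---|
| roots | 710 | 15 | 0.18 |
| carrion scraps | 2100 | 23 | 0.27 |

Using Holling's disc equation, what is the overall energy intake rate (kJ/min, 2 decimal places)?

70.11 kJ/min

Energy encountered per unit search time: 0.18×710 + 0.27×2100 = 694.8 kJ/min.
Handling time per unit search time: 0.18×15 + 0.27×23 = 8.91.
Rate = 694.8/(1 + 8.91) = 70.11 kJ/min.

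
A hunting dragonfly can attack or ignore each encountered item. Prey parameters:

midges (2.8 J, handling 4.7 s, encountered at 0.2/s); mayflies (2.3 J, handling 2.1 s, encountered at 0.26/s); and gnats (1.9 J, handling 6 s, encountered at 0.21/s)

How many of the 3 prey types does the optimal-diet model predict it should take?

2

E/h in descending order: mayflies 1.1, midges 0.596, gnats 0.317 J/s. The optimal diet is the largest prefix of this list for which every included type satisfies E_i/h_i > R on the types above it.
Rate on top 1: 0.3868. midges: 0.596 > 0.3868 → include.
Rate on top 2: 0.4658. gnats: 0.317 < 0.4658 → exclude; stop.
Optimal diet: mayflies, midges — 2 of 3 types.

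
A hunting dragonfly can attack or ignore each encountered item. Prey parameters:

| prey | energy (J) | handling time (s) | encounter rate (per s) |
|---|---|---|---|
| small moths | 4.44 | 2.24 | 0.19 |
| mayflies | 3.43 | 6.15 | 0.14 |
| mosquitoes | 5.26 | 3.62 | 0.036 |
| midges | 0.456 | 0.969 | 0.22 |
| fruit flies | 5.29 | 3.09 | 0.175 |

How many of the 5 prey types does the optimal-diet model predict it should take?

3

E/h in descending order: small moths 1.98, fruit flies 1.71, mosquitoes 1.45, mayflies 0.558, midges 0.471 J/s. The optimal diet is the largest prefix of this list for which every included type satisfies E_i/h_i > R on the types above it.
Rate on top 1: 0.5918. fruit flies: 1.71 > 0.5918 → include.
Rate on top 2: 0.8998. mosquitoes: 1.45 > 0.8998 → include.
Rate on top 3: 0.9342. mayflies: 0.558 < 0.9342 → exclude; stop.
Optimal diet: small moths, fruit flies, mosquitoes — 3 of 5 types.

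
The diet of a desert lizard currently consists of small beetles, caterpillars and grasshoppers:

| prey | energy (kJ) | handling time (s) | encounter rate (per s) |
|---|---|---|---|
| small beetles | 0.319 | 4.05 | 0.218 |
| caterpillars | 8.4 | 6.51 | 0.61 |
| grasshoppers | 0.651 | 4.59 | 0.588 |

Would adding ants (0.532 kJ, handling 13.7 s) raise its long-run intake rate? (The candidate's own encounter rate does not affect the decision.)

On small beetles, caterpillars and grasshoppers alone, R = ΣλE/(1+Σλh) = 5.576/8.553 = 0.652 kJ/s.
ants: E/h = 0.532/13.7 = 0.03883 kJ/s.
0.03883 < 0.652, so adding ants would lower the average — exclude it.

No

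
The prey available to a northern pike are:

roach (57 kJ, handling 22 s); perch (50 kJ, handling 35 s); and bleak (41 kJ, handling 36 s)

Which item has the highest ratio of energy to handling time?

roach

In descending order of E/h:
roach: 57/22 = 2.59 kJ/s
perch: 50/35 = 1.43 kJ/s
bleak: 41/36 = 1.14 kJ/s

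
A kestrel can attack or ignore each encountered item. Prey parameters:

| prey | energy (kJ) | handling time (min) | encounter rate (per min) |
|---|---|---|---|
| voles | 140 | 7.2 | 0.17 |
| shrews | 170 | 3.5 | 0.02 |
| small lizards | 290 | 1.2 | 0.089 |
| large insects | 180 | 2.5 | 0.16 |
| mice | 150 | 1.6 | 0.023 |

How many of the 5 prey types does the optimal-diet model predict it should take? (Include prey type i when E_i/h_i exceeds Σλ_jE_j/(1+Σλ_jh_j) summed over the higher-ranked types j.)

Profitabilities (E/h, kJ/min): small lizards 242, mice 93.8, large insects 72, shrews 48.6, voles 19.4. Add prey in this order while the next type's profitability exceeds the intake rate on those already taken.
Rate on top 1: 23.32. mice: 93.8 > 23.32 → include.
Rate on top 2: 25.59. large insects: 72 > 25.59 → include.
Rate on top 3: 37.61. shrews: 48.6 > 37.61 → include.
Rate on top 4: 38.09. voles: 19.4 < 38.09 → exclude; stop.
Optimal diet: small lizards, mice, large insects, shrews — 4 of 5 types.

4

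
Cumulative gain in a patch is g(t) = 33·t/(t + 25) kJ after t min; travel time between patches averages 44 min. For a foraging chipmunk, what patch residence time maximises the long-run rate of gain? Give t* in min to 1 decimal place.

Maximise g(t)/(T+t): set derivative to zero → g'(t)(T+t) = g(t).
g'(t) = 33·25/(t + 25)². Setting 33·25/(t+25)² = 33t/[(t+25)(44+t)] gives 25(44+t) = t(t+25), so t² = 25×44 = 1100.
t* = √1100 = 33.17 min.

33.2 min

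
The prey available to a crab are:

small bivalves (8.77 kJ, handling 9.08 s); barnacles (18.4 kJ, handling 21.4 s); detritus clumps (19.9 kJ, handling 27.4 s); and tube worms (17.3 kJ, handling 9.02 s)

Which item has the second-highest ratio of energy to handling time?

Profitability E/h (kJ/s): small bivalves = 8.77/9.08 = 0.966, barnacles = 18.4/21.4 = 0.86, detritus clumps = 19.9/27.4 = 0.726, tube worms = 17.3/9.02 = 1.92.
Ranked: tube worms > small bivalves > barnacles > detritus clumps.

small bivalves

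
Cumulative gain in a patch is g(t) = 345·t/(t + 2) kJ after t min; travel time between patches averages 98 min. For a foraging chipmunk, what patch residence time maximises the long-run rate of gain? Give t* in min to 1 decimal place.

14.0 min

Optimal t* satisfies g'(t*) = g(t*)/(T + t*).
g'(t) = 345·2/(t + 2)². Setting 345·2/(t+2)² = 345t/[(t+2)(98+t)] gives 2(98+t) = t(t+2), so t² = 2×98 = 196.
t* = √196 = 14 min.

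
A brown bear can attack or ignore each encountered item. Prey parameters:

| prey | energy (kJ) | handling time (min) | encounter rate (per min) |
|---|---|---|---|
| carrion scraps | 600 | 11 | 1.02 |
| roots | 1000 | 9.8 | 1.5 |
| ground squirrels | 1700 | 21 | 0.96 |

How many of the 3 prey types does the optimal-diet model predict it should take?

E/h in descending order: roots 102, ground squirrels 81, carrion scraps 54.5 kJ/min. The optimal diet is the largest prefix of this list for which every included type satisfies E_i/h_i > R on the types above it.
Rate on top 1: 95.54. ground squirrels: 81 < 95.54 → exclude; stop.
Optimal diet: roots — 1 of 3 types.

1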